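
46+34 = 80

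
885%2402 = 885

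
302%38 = 36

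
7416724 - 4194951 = 3221773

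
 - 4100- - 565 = - 3535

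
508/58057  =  508/58057 = 0.01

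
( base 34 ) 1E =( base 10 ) 48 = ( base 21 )26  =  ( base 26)1M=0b110000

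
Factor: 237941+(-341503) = - 103562 = - 2^1*53^1*977^1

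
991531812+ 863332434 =1854864246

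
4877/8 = 4877/8 = 609.62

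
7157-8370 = - 1213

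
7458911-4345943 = 3112968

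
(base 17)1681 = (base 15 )2024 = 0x1A80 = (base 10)6784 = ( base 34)5TI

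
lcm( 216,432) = 432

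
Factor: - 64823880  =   - 2^3*3^1*5^1*11^1*49109^1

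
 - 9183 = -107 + -9076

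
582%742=582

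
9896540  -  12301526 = - 2404986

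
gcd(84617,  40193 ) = 1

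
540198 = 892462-352264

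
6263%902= 851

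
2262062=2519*898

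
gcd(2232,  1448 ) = 8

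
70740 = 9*7860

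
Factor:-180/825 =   -  12/55 = - 2^2* 3^1*5^( - 1)*11^ ( -1) 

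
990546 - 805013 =185533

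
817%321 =175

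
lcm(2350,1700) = 79900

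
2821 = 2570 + 251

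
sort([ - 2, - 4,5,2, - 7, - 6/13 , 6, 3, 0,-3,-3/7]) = [ - 7,  -  4, - 3, - 2,-6/13, - 3/7, 0,2, 3,5, 6] 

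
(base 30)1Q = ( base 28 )20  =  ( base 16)38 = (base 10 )56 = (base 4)320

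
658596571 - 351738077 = 306858494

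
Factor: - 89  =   - 89^1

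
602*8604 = 5179608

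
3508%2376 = 1132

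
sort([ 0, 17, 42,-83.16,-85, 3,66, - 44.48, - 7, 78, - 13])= [ - 85,  -  83.16, - 44.48, - 13, - 7, 0, 3 , 17, 42,66,78 ]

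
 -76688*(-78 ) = 5981664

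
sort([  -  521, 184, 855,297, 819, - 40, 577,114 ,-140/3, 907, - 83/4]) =[-521, - 140/3, -40,-83/4,114, 184, 297, 577, 819, 855, 907]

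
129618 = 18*7201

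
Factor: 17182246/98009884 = 8591123/49004942 = 2^ ( - 1) * 7^(- 1) *31^1*431^1*643^1*3500353^(-1)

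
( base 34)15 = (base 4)213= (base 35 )14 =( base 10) 39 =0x27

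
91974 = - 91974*( - 1)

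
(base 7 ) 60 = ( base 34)18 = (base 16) 2a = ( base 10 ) 42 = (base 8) 52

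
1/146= 1/146= 0.01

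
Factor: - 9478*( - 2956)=2^3*7^1*677^1 *739^1 = 28016968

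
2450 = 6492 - 4042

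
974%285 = 119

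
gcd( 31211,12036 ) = 59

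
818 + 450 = 1268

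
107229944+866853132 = 974083076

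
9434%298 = 196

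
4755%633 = 324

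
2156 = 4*539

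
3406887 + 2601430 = 6008317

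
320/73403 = 320/73403 = 0.00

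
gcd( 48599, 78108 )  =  23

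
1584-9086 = - 7502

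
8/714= 4/357=0.01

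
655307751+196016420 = 851324171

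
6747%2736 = 1275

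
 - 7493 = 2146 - 9639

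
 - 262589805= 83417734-346007539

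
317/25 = 317/25 = 12.68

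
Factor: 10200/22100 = 6/13 =2^1 * 3^1*13^(  -  1)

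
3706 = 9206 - 5500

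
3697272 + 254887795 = 258585067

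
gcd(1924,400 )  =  4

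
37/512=37/512  =  0.07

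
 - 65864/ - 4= 16466 + 0/1 = 16466.00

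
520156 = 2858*182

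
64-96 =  - 32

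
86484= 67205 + 19279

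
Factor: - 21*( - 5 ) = 105 = 3^1*5^1*7^1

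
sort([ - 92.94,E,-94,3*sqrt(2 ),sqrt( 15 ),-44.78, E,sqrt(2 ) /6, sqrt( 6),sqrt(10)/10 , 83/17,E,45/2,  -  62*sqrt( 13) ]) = [ -62*sqrt(  13), - 94,-92.94, -44.78,sqrt( 2 )/6,sqrt( 10)/10,  sqrt( 6 ),E, E,E,sqrt(15 ),3*sqrt( 2 ) , 83/17,45/2 ] 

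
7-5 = 2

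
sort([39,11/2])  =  [ 11/2 , 39] 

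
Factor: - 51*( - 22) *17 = 2^1*3^1*11^1*17^2 = 19074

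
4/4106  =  2/2053 = 0.00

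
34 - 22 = 12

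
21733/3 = 7244 + 1/3 = 7244.33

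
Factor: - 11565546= - 2^1*3^1*1927591^1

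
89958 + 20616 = 110574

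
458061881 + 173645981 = 631707862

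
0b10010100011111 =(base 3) 111000222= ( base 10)9503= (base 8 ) 22437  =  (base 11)715a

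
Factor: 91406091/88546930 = 2^( - 1 )*3^1 * 5^( - 1 )*7^1*127^1 *34273^1* 8854693^(  -  1 ) 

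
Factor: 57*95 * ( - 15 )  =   - 3^2 * 5^2 * 19^2 = -  81225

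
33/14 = 33/14 = 2.36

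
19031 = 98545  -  79514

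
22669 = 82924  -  60255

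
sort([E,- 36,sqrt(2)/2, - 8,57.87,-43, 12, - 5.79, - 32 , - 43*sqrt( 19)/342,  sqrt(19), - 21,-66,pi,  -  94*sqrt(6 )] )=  [ -94*sqrt(6 ),-66, - 43, - 36,  -  32, - 21 , - 8, - 5.79, - 43*sqrt( 19) /342,sqrt( 2 )/2, E,pi , sqrt(19),12,57.87 ] 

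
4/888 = 1/222 = 0.00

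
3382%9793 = 3382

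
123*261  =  32103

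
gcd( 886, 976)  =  2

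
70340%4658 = 470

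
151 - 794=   -  643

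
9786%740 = 166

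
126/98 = 9/7=1.29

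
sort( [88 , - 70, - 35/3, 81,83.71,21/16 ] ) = [ - 70, - 35/3,21/16, 81, 83.71, 88] 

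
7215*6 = 43290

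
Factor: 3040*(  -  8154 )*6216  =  - 2^9*3^4*5^1*7^1*19^1*37^1*151^1=   - 154083202560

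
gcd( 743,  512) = 1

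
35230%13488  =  8254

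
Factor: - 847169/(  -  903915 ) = 3^( - 2 )*5^( - 1)*53^( - 1 )*379^(-1)*847169^1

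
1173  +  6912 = 8085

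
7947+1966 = 9913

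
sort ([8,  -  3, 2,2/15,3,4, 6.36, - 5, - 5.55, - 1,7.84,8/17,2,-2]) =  [ - 5.55, - 5, - 3, - 2, - 1, 2/15,8/17,2, 2,3 , 4,6.36,  7.84, 8 ]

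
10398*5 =51990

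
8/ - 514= - 1 +253/257 = - 0.02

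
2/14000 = 1/7000 = 0.00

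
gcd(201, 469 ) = 67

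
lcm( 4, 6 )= 12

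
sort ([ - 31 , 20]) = [-31 , 20] 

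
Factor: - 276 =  - 2^2*3^1 * 23^1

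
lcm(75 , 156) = 3900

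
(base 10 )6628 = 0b1100111100100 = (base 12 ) 3a04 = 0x19E4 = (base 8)14744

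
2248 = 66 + 2182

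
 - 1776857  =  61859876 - 63636733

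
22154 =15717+6437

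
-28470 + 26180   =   - 2290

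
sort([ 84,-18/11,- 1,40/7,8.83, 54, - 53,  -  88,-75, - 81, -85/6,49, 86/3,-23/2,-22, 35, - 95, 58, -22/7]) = [ - 95,  -  88 , - 81, - 75, - 53,  -  22, - 85/6,  -  23/2, - 22/7, - 18/11 ,  -  1, 40/7, 8.83, 86/3,35,49 , 54,58,84]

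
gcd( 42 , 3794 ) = 14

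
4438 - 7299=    - 2861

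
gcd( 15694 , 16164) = 2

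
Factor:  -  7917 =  - 3^1* 7^1 *13^1*29^1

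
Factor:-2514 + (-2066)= -2^2 *5^1*229^1 = -  4580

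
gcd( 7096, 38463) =1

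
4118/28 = 147 + 1/14 =147.07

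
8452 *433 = 3659716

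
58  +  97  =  155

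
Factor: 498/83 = 6 =2^1*3^1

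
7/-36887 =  - 7/36887 = - 0.00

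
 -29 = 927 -956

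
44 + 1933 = 1977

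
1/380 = 1/380 = 0.00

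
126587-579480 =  - 452893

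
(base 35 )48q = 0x1456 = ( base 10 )5206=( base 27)73M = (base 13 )24A6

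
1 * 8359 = 8359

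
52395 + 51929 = 104324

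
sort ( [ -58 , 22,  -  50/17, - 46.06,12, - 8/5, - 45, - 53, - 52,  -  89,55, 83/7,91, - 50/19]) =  [-89, - 58, - 53 , - 52, - 46.06, - 45, - 50/17, - 50/19, - 8/5,83/7, 12, 22,55,91] 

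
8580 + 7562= 16142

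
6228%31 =28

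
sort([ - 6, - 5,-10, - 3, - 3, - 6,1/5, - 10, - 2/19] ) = [ - 10, - 10, - 6,- 6 , - 5 , - 3, - 3, - 2/19, 1/5]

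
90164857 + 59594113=149758970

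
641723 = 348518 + 293205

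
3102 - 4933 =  - 1831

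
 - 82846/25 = -82846/25 = -  3313.84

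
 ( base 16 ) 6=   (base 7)6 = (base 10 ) 6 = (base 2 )110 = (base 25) 6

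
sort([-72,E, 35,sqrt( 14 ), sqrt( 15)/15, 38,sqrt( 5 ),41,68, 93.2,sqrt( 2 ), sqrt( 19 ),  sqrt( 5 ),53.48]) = [ - 72, sqrt( 15) /15, sqrt( 2),sqrt( 5 ), sqrt (5), E, sqrt( 14 ), sqrt (19 ), 35, 38, 41,53.48 , 68,  93.2]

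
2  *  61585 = 123170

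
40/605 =8/121 =0.07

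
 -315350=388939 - 704289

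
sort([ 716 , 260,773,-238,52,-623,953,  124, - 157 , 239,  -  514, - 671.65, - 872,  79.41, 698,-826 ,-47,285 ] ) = [  -  872, - 826,-671.65,  -  623, - 514 ,-238, - 157, - 47, 52,79.41, 124,239, 260, 285,698,716,773, 953] 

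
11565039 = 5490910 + 6074129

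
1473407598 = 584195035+889212563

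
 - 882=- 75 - 807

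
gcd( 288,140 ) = 4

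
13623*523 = 7124829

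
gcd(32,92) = 4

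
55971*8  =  447768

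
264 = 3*88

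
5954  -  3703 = 2251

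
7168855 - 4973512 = 2195343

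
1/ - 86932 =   -  1/86932 = - 0.00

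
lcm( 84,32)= 672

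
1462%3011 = 1462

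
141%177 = 141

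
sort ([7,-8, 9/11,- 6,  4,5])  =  [  -  8, - 6, 9/11, 4,5, 7]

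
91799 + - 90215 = 1584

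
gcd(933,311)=311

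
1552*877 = 1361104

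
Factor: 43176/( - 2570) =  - 84/5  =  - 2^2*3^1*5^( - 1)*7^1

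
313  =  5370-5057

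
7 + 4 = 11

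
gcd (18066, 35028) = 6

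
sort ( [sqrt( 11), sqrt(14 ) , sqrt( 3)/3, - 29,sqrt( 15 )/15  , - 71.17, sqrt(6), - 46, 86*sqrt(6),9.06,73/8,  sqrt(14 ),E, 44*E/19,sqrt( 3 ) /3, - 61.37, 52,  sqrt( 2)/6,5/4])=[-71.17, - 61.37, - 46, - 29,sqrt(2)/6, sqrt( 15)/15, sqrt( 3 ) /3,sqrt(3 ) /3, 5/4,sqrt( 6 ) , E,sqrt( 11 ),  sqrt(14 ) , sqrt( 14),44*E/19, 9.06 , 73/8, 52, 86*sqrt( 6)]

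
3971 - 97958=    - 93987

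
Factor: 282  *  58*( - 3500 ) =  - 57246000=- 2^4* 3^1 * 5^3*7^1*29^1  *  47^1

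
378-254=124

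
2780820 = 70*39726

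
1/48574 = 1/48574= 0.00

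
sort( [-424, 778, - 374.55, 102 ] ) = [  -  424, - 374.55,102, 778] 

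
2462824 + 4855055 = 7317879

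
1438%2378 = 1438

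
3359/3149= 3359/3149  =  1.07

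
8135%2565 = 440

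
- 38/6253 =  - 38/6253 = -0.01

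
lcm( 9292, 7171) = 659732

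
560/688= 35/43 =0.81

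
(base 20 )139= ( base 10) 469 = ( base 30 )FJ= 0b111010101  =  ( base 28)GL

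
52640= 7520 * 7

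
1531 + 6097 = 7628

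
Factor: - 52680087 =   -  3^2 * 5853343^1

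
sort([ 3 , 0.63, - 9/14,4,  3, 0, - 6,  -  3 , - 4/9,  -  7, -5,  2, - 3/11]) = [ - 7, - 6, - 5, - 3, -9/14, - 4/9, - 3/11, 0,0.63 , 2, 3, 3,  4] 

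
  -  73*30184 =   -  2203432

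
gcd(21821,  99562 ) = 1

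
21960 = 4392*5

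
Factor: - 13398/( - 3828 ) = 2^( - 1 )*7^1 = 7/2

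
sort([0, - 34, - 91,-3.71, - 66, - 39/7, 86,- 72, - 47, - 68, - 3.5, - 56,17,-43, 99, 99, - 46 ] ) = [ - 91,-72, - 68, - 66, - 56, - 47, - 46, - 43,-34, - 39/7 ,-3.71, - 3.5, 0, 17,86, 99, 99 ]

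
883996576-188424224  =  695572352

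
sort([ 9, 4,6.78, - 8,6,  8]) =[  -  8,4, 6 , 6.78,8, 9] 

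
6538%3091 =356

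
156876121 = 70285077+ 86591044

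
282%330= 282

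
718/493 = 718/493 = 1.46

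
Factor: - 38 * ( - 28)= 1064=2^3*7^1*19^1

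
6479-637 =5842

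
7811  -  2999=4812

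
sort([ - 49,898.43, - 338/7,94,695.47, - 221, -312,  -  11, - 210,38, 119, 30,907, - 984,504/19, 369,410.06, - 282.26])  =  [  -  984, - 312, - 282.26,  -  221 ,-210, - 49, - 338/7, - 11,  504/19, 30, 38,94,119 , 369,410.06,695.47, 898.43,907]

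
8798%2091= 434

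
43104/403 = 106 + 386/403= 106.96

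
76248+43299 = 119547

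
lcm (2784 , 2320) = 13920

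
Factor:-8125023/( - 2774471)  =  3^1*7^(-1 )*67^1 * 40423^1*396353^( - 1)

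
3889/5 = 3889/5 = 777.80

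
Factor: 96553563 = 3^1  *23^1*79^1*17713^1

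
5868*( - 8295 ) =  - 48675060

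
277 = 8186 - 7909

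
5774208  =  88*65616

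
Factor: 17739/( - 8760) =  - 2^( - 3)*3^4*5^(  -  1) = - 81/40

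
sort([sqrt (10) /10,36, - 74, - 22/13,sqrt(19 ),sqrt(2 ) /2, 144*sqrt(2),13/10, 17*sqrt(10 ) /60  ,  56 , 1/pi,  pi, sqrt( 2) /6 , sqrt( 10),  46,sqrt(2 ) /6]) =[  -  74,-22/13, sqrt(2)/6, sqrt(2)/6,sqrt( 10)/10, 1/pi,sqrt( 2) /2, 17*sqrt( 10) /60,  13/10, pi,sqrt(10), sqrt (19), 36,46, 56,144*sqrt( 2) ] 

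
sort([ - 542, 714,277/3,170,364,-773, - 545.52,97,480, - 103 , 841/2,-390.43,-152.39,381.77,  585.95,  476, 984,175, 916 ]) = [ -773 , - 545.52, - 542,-390.43, - 152.39, - 103,277/3, 97,170, 175,  364,381.77, 841/2, 476,480,585.95, 714, 916,984] 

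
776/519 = 776/519 = 1.50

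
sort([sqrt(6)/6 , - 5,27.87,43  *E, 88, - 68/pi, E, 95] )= [ - 68/pi, -5, sqrt( 6 )/6 , E,27.87,88, 95 , 43*E]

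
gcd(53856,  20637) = 9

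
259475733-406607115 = - 147131382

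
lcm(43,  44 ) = 1892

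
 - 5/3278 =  - 5/3278 = - 0.00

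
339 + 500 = 839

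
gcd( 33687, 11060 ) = 1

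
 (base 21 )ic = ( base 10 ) 390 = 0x186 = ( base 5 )3030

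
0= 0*8283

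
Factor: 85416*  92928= 2^11*3^2 * 11^2*3559^1  =  7937538048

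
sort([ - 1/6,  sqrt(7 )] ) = [ - 1/6,sqrt ( 7)]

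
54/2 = 27  =  27.00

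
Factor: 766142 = 2^1*13^1*79^1*373^1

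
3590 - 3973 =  - 383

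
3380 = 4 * 845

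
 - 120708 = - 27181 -93527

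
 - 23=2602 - 2625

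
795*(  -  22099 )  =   - 17568705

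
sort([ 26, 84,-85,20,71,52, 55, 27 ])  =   [ - 85, 20, 26,  27,52,55, 71,84 ] 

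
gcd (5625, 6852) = 3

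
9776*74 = 723424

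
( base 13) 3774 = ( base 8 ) 17275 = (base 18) 1653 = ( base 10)7869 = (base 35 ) 6ET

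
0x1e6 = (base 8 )746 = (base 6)2130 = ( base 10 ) 486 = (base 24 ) K6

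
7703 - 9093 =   -  1390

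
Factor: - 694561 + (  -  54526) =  - 23^1*32569^1 = - 749087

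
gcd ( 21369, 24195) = 3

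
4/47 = 4/47 = 0.09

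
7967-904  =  7063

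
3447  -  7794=-4347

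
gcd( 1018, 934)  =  2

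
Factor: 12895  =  5^1*2579^1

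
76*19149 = 1455324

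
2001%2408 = 2001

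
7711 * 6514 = 50229454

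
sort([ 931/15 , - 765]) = [ - 765,931/15 ] 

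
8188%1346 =112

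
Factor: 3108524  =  2^2*571^1 *1361^1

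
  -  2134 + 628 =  - 1506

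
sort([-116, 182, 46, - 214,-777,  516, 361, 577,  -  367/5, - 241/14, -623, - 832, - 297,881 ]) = [ - 832,  -  777,- 623, - 297, -214, - 116, - 367/5, - 241/14,46 , 182, 361,516,577, 881 ] 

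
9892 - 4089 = 5803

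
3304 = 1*3304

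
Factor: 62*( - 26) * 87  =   - 2^2 * 3^1* 13^1 * 29^1  *31^1= - 140244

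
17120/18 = 8560/9   =  951.11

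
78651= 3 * 26217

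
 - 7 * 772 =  - 5404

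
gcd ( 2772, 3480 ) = 12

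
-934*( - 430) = 401620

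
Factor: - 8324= -2^2*2081^1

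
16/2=8 = 8.00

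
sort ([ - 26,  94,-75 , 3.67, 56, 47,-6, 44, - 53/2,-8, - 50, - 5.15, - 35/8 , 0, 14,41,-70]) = [-75, - 70, - 50,-53/2, - 26, - 8,-6,-5.15,-35/8, 0, 3.67, 14, 41,44 , 47,56, 94 ] 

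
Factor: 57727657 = 13^1*1613^1*2753^1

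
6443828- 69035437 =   -  62591609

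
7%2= 1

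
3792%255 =222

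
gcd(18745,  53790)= 815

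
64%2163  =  64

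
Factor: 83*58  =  4814 =2^1*29^1*83^1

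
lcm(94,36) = 1692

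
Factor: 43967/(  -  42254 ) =  -  77/74 =-  2^( - 1 )*7^1*11^1 * 37^ ( - 1 ) 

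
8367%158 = 151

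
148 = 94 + 54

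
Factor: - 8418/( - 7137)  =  46/39  =  2^1*3^( - 1 )* 13^( - 1) * 23^1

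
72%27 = 18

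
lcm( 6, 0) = 0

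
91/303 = 91/303 = 0.30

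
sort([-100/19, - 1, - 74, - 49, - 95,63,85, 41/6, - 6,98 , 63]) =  [ - 95 , - 74, - 49, - 6,  -  100/19, - 1, 41/6, 63, 63, 85,98]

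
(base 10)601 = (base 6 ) 2441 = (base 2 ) 1001011001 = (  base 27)M7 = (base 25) O1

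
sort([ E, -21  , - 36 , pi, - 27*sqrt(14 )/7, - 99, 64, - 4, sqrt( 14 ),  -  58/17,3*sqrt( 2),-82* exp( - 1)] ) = [ - 99, - 36, - 82*exp( - 1),-21,-27*sqrt(  14) /7, - 4, - 58/17,  E,pi, sqrt(14) , 3 * sqrt( 2), 64]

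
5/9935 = 1/1987 = 0.00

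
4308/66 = 718/11 = 65.27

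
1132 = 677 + 455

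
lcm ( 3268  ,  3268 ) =3268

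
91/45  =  91/45 = 2.02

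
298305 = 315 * 947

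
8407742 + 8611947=17019689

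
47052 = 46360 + 692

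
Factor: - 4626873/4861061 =  -  3^2*17^1*83^( - 1 ) * 30241^1*58567^( - 1) 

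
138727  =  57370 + 81357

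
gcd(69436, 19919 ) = 1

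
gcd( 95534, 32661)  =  1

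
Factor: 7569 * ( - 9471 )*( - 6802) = 487608165198 = 2^1*3^3*7^1 * 11^1*19^1* 29^2*41^1*179^1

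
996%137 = 37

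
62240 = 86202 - 23962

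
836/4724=209/1181 = 0.18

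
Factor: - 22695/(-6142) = 2^(- 1 )*3^1*5^1 * 17^1*37^( - 1)*83^(-1 )  *89^1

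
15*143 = 2145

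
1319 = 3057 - 1738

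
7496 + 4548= 12044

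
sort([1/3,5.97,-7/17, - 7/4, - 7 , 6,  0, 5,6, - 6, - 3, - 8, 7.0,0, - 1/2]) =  [ -8, - 7, - 6, - 3,-7/4 , - 1/2,-7/17, 0,0,  1/3,  5, 5.97,6,6,7.0 ] 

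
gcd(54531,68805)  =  9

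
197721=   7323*27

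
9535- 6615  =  2920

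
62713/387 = 162 + 19/387 = 162.05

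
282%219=63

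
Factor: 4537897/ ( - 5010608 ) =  - 2^( - 4 )*7^1*13^1*47^1*1061^1 * 313163^( - 1 ) 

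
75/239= 75/239 = 0.31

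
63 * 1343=84609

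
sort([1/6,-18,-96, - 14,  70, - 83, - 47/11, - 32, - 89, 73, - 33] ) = [ - 96,  -  89, -83 , -33,- 32, - 18, - 14 , - 47/11, 1/6, 70, 73]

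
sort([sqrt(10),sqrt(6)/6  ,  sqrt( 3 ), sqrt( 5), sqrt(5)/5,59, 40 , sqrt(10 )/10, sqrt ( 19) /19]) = [ sqrt( 19)/19,  sqrt( 10 ) /10, sqrt( 6)/6,sqrt( 5)/5, sqrt (3 ), sqrt(5),sqrt( 10),  40, 59 ] 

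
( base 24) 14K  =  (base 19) 1H8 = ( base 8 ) 1264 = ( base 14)376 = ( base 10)692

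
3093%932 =297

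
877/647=877/647 = 1.36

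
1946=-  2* ( - 973 ) 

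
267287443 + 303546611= 570834054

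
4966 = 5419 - 453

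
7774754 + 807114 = 8581868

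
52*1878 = 97656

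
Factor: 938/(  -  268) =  - 2^( - 1 )*7^1 = - 7/2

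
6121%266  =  3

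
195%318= 195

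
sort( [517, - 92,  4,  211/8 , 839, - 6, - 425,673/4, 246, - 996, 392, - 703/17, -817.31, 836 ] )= [ - 996, - 817.31, - 425, - 92,-703/17, - 6,  4, 211/8,673/4, 246, 392,517, 836, 839] 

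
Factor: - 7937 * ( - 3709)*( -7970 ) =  -234623514010= -2^1* 5^1*797^1 *3709^1*7937^1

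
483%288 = 195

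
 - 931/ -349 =931/349  =  2.67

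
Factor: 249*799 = 198951 = 3^1*17^1*47^1*83^1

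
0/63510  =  0= 0.00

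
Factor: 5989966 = 2^1*2994983^1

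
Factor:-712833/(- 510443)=3^1*11^1*53^( - 1)*9631^( - 1 )*21601^1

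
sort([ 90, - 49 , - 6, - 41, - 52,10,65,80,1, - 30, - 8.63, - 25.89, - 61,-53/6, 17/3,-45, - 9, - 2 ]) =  [ - 61, - 52, - 49,-45 ,-41, - 30, - 25.89,-9, - 53/6 , - 8.63, - 6, - 2, 1,  17/3, 10, 65, 80,90] 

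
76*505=38380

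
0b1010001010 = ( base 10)650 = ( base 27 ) O2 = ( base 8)1212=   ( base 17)244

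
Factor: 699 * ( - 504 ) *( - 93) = 32763528 = 2^3 *3^4 * 7^1*31^1 * 233^1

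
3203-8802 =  - 5599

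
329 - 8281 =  - 7952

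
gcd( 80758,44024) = 2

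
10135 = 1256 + 8879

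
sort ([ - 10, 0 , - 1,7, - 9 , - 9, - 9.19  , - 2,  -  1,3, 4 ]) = [ - 10 , - 9.19, - 9  , - 9, - 2, - 1, - 1, 0, 3,4, 7 ]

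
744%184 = 8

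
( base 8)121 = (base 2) 1010001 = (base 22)3f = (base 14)5b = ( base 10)81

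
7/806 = 7/806 = 0.01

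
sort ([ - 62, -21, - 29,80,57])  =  [ - 62, - 29, - 21, 57,80]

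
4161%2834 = 1327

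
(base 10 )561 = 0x231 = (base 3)202210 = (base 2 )1000110001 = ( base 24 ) n9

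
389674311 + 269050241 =658724552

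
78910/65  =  1214= 1214.00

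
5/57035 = 1/11407 = 0.00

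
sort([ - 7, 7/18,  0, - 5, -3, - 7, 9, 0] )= [-7, - 7, - 5, - 3,  0, 0, 7/18, 9] 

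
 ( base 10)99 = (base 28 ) 3f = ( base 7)201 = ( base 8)143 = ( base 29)3C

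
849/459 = 283/153 = 1.85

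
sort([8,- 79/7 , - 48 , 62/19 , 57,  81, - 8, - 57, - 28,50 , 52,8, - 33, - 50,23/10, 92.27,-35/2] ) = [  -  57, - 50 , - 48, - 33, - 28, - 35/2, - 79/7,- 8, 23/10,62/19, 8, 8,50 , 52 , 57, 81,92.27 ] 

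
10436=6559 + 3877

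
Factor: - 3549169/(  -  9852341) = 13^2*41^( - 2)*5861^( - 1)*21001^1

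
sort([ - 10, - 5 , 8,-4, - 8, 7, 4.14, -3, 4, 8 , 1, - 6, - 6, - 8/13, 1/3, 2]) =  [ - 10,  -  8, - 6, - 6,-5, - 4 , - 3,-8/13, 1/3,1,2,4,4.14, 7 , 8, 8 ] 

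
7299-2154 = 5145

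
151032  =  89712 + 61320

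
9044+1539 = 10583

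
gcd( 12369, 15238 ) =19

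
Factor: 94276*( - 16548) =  - 2^4*3^1*7^3*13^1*37^1*197^1 = -  1560079248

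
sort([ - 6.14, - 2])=[ - 6.14,-2 ] 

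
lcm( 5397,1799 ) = 5397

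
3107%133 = 48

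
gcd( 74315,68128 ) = 1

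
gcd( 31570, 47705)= 35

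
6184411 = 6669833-485422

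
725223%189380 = 157083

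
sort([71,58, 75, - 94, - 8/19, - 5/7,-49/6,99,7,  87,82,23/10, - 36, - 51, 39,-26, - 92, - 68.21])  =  [ - 94, - 92, - 68.21,-51, - 36,-26, - 49/6, - 5/7  , - 8/19,  23/10, 7, 39, 58, 71,75, 82,87,  99 ]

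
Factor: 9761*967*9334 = 2^1*13^1*43^1 * 227^1*359^1 * 967^1 = 88102571258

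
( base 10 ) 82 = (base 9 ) 101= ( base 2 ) 1010010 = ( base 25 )37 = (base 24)3a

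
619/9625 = 619/9625 = 0.06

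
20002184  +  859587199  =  879589383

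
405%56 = 13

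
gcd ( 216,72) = 72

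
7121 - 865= 6256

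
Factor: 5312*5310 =28206720= 2^7*3^2 * 5^1*59^1*83^1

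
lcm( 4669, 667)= 4669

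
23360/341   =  23360/341 =68.50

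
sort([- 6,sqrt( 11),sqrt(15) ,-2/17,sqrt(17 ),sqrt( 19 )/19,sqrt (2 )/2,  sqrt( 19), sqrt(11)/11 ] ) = [ - 6, - 2/17,sqrt(19)/19,sqrt( 11)/11,sqrt(2 ) /2,sqrt( 11 ), sqrt(15 ), sqrt(17),sqrt( 19) ] 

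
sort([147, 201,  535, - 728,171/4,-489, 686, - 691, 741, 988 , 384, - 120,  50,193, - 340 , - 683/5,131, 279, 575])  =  [  -  728,-691, - 489, - 340, -683/5, - 120, 171/4,50, 131,147 , 193,201, 279,384,535,575, 686, 741,  988] 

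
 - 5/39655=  - 1/7931 = - 0.00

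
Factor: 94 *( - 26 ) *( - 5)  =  12220 = 2^2*5^1 *13^1*47^1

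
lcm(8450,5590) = 363350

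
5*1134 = 5670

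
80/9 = 80/9 = 8.89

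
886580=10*88658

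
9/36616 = 9/36616 = 0.00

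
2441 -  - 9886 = 12327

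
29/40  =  29/40 = 0.72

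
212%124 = 88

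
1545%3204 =1545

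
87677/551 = 87677/551 = 159.12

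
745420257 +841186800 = 1586607057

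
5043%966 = 213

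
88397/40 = 88397/40= 2209.93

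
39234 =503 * 78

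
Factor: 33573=3^1 * 19^2*31^1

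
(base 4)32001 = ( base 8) 1601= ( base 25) 1AM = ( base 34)QD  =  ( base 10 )897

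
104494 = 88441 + 16053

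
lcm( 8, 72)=72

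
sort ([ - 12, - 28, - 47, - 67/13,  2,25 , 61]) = [ - 47, - 28, - 12, - 67/13, 2, 25, 61] 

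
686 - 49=637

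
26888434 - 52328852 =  - 25440418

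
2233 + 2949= 5182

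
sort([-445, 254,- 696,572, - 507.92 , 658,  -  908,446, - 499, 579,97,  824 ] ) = [ - 908, - 696 , - 507.92,- 499,- 445,97, 254,446, 572, 579,658, 824 ] 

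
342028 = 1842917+-1500889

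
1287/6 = 429/2 = 214.50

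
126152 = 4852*26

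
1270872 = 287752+983120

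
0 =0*5301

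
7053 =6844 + 209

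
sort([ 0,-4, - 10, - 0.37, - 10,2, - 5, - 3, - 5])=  [ - 10, - 10, - 5, - 5, - 4, - 3, - 0.37,0,2]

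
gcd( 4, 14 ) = 2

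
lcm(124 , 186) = 372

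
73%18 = 1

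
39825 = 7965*5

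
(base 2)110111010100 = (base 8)6724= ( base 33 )389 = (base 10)3540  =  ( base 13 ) 17c4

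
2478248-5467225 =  - 2988977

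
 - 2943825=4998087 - 7941912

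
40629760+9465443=50095203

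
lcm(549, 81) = 4941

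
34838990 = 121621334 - 86782344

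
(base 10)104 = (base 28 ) 3k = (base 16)68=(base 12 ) 88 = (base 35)2Y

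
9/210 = 3/70=0.04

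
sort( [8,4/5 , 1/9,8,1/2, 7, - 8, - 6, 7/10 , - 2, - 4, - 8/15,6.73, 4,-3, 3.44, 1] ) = [ - 8, - 6, - 4,-3,-2,-8/15, 1/9,1/2, 7/10,4/5,1, 3.44, 4,6.73,7 , 8,  8 ]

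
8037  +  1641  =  9678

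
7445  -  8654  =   - 1209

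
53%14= 11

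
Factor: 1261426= 2^1*630713^1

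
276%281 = 276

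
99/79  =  99/79 = 1.25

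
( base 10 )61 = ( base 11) 56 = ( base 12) 51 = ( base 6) 141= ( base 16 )3D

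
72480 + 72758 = 145238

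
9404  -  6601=2803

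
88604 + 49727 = 138331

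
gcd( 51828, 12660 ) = 12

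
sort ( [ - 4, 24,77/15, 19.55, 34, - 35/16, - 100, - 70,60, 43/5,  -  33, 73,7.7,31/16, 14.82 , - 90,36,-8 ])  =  [ - 100, - 90,- 70 , - 33,  -  8, - 4,-35/16,31/16 , 77/15,  7.7,43/5,14.82, 19.55,24, 34,36, 60 , 73 ]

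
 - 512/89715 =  - 1 + 89203/89715 = - 0.01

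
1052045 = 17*61885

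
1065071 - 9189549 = - 8124478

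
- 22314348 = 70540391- 92854739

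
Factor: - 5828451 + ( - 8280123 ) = -14108574 = - 2^1 * 3^1*883^1 * 2663^1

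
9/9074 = 9/9074 =0.00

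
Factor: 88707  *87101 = 7726468407 = 3^1* 7^1*23^1*541^1*29569^1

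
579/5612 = 579/5612 = 0.10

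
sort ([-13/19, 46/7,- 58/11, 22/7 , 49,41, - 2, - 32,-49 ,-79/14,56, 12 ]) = [ - 49, - 32, - 79/14, - 58/11, - 2 , - 13/19 , 22/7,46/7,12, 41, 49,56] 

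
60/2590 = 6/259 = 0.02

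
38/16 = 19/8 = 2.38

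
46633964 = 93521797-46887833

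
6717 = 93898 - 87181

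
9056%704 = 608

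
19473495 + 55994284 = 75467779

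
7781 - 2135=5646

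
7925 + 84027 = 91952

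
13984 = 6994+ 6990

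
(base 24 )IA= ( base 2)110111010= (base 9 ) 541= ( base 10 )442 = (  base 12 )30A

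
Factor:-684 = - 2^2*3^2*19^1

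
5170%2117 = 936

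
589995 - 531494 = 58501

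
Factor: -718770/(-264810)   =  7^(  -  1)*19^1 = 19/7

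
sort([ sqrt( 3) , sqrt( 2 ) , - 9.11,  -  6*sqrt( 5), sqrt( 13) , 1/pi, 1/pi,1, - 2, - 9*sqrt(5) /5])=[  -  6*sqrt(5 ),-9.11, - 9*sqrt(5)/5, -2,1/pi, 1/pi, 1 , sqrt(2), sqrt(3 ),  sqrt ( 13)] 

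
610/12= 50 + 5/6 = 50.83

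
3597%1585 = 427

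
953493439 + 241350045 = 1194843484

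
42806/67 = 42806/67 = 638.90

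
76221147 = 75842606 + 378541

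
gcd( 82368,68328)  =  936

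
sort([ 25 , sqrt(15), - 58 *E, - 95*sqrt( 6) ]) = [ - 95*sqrt(6 ), - 58*E, sqrt ( 15 ),  25]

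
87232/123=709 + 25/123 = 709.20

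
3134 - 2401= 733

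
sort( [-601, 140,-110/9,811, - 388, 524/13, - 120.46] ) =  [ - 601, - 388, - 120.46,  -  110/9,524/13, 140,811 ] 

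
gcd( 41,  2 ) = 1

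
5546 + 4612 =10158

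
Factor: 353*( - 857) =-302521 = - 353^1 * 857^1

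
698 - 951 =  - 253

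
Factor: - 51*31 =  - 3^1* 17^1*31^1  =  -  1581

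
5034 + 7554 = 12588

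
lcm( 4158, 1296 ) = 99792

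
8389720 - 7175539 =1214181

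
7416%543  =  357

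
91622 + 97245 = 188867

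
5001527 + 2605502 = 7607029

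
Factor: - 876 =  - 2^2*3^1*73^1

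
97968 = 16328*6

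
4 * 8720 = 34880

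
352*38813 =13662176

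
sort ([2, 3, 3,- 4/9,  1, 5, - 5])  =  [-5,-4/9,1, 2,3, 3, 5 ] 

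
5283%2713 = 2570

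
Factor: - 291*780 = - 226980 = -  2^2*3^2*5^1*13^1*97^1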